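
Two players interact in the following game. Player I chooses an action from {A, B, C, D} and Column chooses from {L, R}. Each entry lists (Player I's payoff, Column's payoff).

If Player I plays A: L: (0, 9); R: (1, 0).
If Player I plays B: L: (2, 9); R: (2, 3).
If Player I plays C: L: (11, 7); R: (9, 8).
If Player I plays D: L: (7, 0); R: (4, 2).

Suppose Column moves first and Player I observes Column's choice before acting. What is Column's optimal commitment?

R

Player I best-responds to each possible Column move:
- L: BR = C, leader payoff 7.
- R: BR = C, leader payoff 8.
Column's induced payoffs are 7, 8, so Column commits to R. Subgame-perfect outcome: (C, R) with payoffs (9, 8).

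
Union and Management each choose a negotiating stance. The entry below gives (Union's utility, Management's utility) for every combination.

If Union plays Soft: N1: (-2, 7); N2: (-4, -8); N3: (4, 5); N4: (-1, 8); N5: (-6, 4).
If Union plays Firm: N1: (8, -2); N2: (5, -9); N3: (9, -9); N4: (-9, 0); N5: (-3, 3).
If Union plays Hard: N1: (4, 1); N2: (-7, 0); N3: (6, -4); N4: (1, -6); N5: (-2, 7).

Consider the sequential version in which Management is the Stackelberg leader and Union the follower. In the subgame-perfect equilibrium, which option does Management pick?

N5

Work backward from Union's decision.
- N1: BR = Firm, leader payoff -2.
- N2: BR = Firm, leader payoff -9.
- N3: BR = Firm, leader payoff -9.
- N4: BR = Hard, leader payoff -6.
- N5: BR = Hard, leader payoff 7.
Maximizing over -2, -9, -9, -6, 7, Management chooses N5. Subgame-perfect outcome: (Hard, N5) with payoffs (-2, 7).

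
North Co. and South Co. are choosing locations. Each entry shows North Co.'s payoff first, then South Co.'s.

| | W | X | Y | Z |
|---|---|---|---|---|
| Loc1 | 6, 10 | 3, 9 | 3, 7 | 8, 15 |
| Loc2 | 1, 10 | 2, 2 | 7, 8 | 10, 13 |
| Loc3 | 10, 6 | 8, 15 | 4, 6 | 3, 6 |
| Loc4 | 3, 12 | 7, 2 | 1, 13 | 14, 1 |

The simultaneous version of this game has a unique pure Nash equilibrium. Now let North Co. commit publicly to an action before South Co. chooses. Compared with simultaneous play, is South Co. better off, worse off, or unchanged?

worse off

Solve by backward induction (North Co. leads).
- Loc1 → South Co. plays Z (best of 10, 9, 7, 15); North Co. gets 8.
- Loc2 → South Co. plays Z (best of 10, 2, 8, 13); North Co. gets 10.
- Loc3 → South Co. plays X (best of 6, 15, 6, 6); North Co. gets 8.
- Loc4 → South Co. plays Y (best of 12, 2, 13, 1); North Co. gets 1.
North Co.'s induced payoffs are 8, 10, 8, 1, so North Co. commits to Loc2. Subgame-perfect outcome: (Loc2, Z) with payoffs (10, 13).
Under simultaneous play:
North Co.'s best replies: W→Loc3; X→Loc3; Y→Loc2; Z→Loc4.
South Co.'s best replies: Loc1→Z; Loc2→Z; Loc3→X; Loc4→Y.
Only (Loc3, X) has each player best-responding; Nash payoffs (8, 15).
South Co. earns 13 sequentially versus 15 at the Nash outcome: worse off.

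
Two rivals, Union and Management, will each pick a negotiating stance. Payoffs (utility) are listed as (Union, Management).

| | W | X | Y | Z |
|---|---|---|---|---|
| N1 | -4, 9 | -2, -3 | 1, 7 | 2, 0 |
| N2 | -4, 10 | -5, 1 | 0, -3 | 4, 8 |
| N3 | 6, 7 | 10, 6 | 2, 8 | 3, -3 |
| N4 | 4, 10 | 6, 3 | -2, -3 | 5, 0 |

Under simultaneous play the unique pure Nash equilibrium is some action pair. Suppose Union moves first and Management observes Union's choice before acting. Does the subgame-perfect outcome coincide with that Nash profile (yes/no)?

no

Work backward from Management's decision.
- N1 → Management plays W (best of 9, -3, 7, 0); Union gets -4.
- N2 → Management plays W (best of 10, 1, -3, 8); Union gets -4.
- N3 → Management plays Y (best of 7, 6, 8, -3); Union gets 2.
- N4 → Management plays W (best of 10, 3, -3, 0); Union gets 4.
Union's induced payoffs are -4, -4, 2, 4, so Union commits to N4. Subgame-perfect outcome: (N4, W) with payoffs (4, 10).
For the simultaneous game, intersect best replies.
Union's best replies: W→N3; X→N3; Y→N3; Z→N4.
Management's best replies: N1→W; N2→W; N3→Y; N4→W.
Only (N3, Y) has each player best-responding; Nash payoffs (2, 8).
Sequential outcome (N4, W) differs from the Nash profile (N3, Y).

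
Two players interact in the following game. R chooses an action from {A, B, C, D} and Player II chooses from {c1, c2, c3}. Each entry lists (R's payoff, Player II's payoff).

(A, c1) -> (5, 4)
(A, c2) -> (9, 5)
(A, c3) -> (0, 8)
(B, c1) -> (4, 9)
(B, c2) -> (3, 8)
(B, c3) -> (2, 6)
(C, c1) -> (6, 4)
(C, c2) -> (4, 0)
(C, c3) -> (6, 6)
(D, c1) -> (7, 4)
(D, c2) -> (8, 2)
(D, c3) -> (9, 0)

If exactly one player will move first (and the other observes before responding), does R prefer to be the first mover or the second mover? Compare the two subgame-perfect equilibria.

If R leads: Player II's best replies are A→c3, B→c1, C→c3, D→c1; R's induced payoffs 0, 4, 6, 7; outcome (D, c1), payoffs (7, 4).
If Player II leads: R's best replies are c1→D, c2→A, c3→D; Player II's induced payoffs 4, 5, 0; outcome (A, c2), payoffs (9, 5).
R gets 7 moving first and 9 moving second, so R prefers to move second.

second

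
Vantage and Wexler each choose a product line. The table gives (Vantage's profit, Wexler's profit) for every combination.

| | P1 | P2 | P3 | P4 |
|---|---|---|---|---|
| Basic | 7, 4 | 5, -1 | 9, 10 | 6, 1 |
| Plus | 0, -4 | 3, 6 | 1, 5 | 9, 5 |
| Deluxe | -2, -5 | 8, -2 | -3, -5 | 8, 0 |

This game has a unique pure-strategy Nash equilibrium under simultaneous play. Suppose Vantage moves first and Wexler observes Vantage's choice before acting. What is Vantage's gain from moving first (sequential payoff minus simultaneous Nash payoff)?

0

Work backward from Wexler's decision.
- Basic: BR = P3, leader payoff 9.
- Plus: BR = P2, leader payoff 3.
- Deluxe: BR = P4, leader payoff 8.
Maximizing over 9, 3, 8, Vantage chooses Basic. Subgame-perfect outcome: (Basic, P3) with payoffs (9, 10).
For the simultaneous game, intersect best replies.
Vantage's best replies: P1→Basic; P2→Deluxe; P3→Basic; P4→Plus.
Wexler's best replies: Basic→P3; Plus→P2; Deluxe→P4.
The unique mutual best reply is (Basic, P3), giving (9, 10).
Vantage's commitment gain: 9 − 9 = 0.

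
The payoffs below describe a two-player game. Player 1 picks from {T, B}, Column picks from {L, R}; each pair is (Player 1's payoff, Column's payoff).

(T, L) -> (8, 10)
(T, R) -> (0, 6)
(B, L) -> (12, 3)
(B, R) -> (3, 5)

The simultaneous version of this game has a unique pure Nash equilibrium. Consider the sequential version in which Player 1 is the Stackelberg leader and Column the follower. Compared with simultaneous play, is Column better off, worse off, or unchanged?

better off

Backward induction with Player 1 moving first.
- T: BR = L, leader payoff 8.
- B: BR = R, leader payoff 3.
Among 8, 3, the best is 8 at T. Subgame-perfect outcome: (T, L) with payoffs (8, 10).
Now find the simultaneous Nash equilibrium.
Player 1's best replies: L→B; R→B.
Column's best replies: T→L; B→R.
Only (B, R) has each player best-responding; Nash payoffs (3, 5).
Column earns 10 sequentially versus 5 at the Nash outcome: better off.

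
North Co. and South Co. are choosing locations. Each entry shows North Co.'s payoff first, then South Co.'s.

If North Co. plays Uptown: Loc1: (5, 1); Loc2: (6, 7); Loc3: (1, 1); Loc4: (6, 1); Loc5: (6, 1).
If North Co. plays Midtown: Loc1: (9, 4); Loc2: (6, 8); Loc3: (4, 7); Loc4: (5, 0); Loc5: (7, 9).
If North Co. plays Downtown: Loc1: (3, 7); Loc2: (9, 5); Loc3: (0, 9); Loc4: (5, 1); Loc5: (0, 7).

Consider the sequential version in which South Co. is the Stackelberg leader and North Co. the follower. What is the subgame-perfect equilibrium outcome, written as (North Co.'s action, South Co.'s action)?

North Co. best-responds to each possible South Co. move:
- Loc1 → North Co. plays Midtown (best of 5, 9, 3); South Co. gets 4.
- Loc2 → North Co. plays Downtown (best of 6, 6, 9); South Co. gets 5.
- Loc3 → North Co. plays Midtown (best of 1, 4, 0); South Co. gets 7.
- Loc4 → North Co. plays Uptown (best of 6, 5, 5); South Co. gets 1.
- Loc5 → North Co. plays Midtown (best of 6, 7, 0); South Co. gets 9.
Among 4, 5, 7, 1, 9, the best is 9 at Loc5. Subgame-perfect outcome: (Midtown, Loc5) with payoffs (7, 9).

(Midtown, Loc5)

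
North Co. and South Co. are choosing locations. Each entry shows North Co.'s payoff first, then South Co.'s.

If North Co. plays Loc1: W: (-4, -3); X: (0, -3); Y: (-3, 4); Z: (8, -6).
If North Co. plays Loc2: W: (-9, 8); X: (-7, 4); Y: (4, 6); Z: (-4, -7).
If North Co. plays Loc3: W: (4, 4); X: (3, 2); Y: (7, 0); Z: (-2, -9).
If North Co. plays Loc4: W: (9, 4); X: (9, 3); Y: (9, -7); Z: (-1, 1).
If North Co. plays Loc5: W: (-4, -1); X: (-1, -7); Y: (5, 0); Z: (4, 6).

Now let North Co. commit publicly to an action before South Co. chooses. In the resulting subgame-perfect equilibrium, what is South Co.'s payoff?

South Co. best-responds to each possible North Co. move:
- Loc1: South Co. compares -3, -3, 4, -6 and picks Y; North Co. would get -3.
- Loc2: South Co. compares 8, 4, 6, -7 and picks W; North Co. would get -9.
- Loc3: South Co. compares 4, 2, 0, -9 and picks W; North Co. would get 4.
- Loc4: South Co. compares 4, 3, -7, 1 and picks W; North Co. would get 9.
- Loc5: South Co. compares -1, -7, 0, 6 and picks Z; North Co. would get 4.
Among -3, -9, 4, 9, 4, the best is 9 at Loc4. Subgame-perfect outcome: (Loc4, W) with payoffs (9, 4).

4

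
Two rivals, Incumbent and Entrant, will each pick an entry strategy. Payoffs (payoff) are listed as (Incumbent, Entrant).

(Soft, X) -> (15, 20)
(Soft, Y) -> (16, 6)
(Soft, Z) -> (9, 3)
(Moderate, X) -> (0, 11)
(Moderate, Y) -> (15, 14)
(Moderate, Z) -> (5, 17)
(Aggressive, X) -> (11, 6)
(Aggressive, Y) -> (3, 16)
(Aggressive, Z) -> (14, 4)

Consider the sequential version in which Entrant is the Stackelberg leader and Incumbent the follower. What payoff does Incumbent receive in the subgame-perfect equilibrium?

15

Solve by backward induction (Entrant leads).
- X: BR = Soft, leader payoff 20.
- Y: BR = Soft, leader payoff 6.
- Z: BR = Aggressive, leader payoff 4.
Among 20, 6, 4, the best is 20 at X. Subgame-perfect outcome: (Soft, X) with payoffs (15, 20).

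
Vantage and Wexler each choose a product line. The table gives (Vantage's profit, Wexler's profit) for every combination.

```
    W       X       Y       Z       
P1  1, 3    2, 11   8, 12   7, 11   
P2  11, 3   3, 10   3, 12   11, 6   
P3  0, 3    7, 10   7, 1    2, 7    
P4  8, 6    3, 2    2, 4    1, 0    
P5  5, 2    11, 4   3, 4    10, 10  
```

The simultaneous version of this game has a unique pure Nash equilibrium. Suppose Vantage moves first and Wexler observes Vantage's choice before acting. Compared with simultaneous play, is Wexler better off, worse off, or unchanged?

Work backward from Wexler's decision.
- P1: BR = Y, leader payoff 8.
- P2: BR = Y, leader payoff 3.
- P3: BR = X, leader payoff 7.
- P4: BR = W, leader payoff 8.
- P5: BR = Z, leader payoff 10.
Maximizing over 8, 3, 7, 8, 10, Vantage chooses P5. Subgame-perfect outcome: (P5, Z) with payoffs (10, 10).
Under simultaneous play:
Vantage's best replies: W→P2; X→P5; Y→P1; Z→P2.
Wexler's best replies: P1→Y; P2→Y; P3→X; P4→W; P5→Z.
Only (P1, Y) has each player best-responding; Nash payoffs (8, 12).
Wexler earns 10 sequentially versus 12 at the Nash outcome: worse off.

worse off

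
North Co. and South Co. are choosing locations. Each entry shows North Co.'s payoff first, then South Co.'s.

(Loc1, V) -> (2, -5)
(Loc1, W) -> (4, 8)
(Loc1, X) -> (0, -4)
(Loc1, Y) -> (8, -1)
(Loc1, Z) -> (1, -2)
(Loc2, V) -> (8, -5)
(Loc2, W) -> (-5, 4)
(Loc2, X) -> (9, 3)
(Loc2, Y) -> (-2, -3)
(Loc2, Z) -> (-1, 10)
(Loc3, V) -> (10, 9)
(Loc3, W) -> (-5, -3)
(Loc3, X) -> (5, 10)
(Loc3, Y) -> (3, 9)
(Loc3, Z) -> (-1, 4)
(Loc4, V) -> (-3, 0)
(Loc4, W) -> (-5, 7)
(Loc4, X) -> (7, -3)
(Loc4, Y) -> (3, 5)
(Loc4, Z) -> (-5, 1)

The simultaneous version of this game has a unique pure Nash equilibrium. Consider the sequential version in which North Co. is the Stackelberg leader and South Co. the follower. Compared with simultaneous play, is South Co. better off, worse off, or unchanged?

Solve by backward induction (North Co. leads).
- Loc1: BR = W, leader payoff 4.
- Loc2: BR = Z, leader payoff -1.
- Loc3: BR = X, leader payoff 5.
- Loc4: BR = W, leader payoff -5.
Maximizing over 4, -1, 5, -5, North Co. chooses Loc3. Subgame-perfect outcome: (Loc3, X) with payoffs (5, 10).
Now find the simultaneous Nash equilibrium.
North Co.'s best replies: V→Loc3; W→Loc1; X→Loc2; Y→Loc1; Z→Loc1.
South Co.'s best replies: Loc1→W; Loc2→Z; Loc3→X; Loc4→W.
Only (Loc1, W) has each player best-responding; Nash payoffs (4, 8).
South Co. earns 10 sequentially versus 8 at the Nash outcome: better off.

better off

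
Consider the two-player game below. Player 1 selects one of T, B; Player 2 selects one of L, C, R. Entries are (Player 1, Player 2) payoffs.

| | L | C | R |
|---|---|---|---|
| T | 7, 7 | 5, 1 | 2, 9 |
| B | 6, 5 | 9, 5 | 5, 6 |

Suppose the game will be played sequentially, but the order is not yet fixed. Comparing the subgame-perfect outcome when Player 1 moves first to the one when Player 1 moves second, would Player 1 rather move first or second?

If Player 1 leads: Player 2's best replies are T→R, B→R; Player 1's induced payoffs 2, 5; outcome (B, R), payoffs (5, 6).
If Player 2 leads: Player 1's best replies are L→T, C→B, R→B; Player 2's induced payoffs 7, 5, 6; outcome (T, L), payoffs (7, 7).
Player 1 gets 5 moving first and 7 moving second, so Player 1 prefers to move second.

second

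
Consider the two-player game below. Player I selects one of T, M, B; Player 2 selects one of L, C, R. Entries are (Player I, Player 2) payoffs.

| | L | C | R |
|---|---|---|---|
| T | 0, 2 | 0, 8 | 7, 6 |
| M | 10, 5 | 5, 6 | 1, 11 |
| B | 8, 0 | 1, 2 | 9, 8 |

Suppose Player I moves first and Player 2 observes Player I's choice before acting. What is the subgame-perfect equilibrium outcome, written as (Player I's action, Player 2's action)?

Work backward from Player 2's decision.
- T → Player 2 plays C (best of 2, 8, 6); Player I gets 0.
- M → Player 2 plays R (best of 5, 6, 11); Player I gets 1.
- B → Player 2 plays R (best of 0, 2, 8); Player I gets 9.
Player I's induced payoffs are 0, 1, 9, so Player I commits to B. Subgame-perfect outcome: (B, R) with payoffs (9, 8).

(B, R)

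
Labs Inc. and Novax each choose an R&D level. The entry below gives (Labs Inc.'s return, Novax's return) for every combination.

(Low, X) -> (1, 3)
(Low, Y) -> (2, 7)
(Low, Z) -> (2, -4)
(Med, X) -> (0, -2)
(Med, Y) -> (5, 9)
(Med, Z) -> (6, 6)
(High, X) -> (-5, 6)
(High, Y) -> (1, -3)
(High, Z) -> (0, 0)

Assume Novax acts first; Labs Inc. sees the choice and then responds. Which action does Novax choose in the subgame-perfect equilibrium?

Solve by backward induction (Novax leads).
- X: Labs Inc. compares 1, 0, -5 and picks Low; Novax would get 3.
- Y: Labs Inc. compares 2, 5, 1 and picks Med; Novax would get 9.
- Z: Labs Inc. compares 2, 6, 0 and picks Med; Novax would get 6.
Novax's induced payoffs are 3, 9, 6, so Novax commits to Y. Subgame-perfect outcome: (Med, Y) with payoffs (5, 9).

Y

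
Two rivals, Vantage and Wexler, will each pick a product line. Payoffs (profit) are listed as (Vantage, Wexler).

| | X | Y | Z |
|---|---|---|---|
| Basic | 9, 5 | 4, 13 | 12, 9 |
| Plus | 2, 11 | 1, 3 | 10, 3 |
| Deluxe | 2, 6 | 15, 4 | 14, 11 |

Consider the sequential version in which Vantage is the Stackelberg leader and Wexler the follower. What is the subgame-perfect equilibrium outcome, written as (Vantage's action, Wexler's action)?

(Deluxe, Z)

Work backward from Wexler's decision.
- Basic: BR = Y, leader payoff 4.
- Plus: BR = X, leader payoff 2.
- Deluxe: BR = Z, leader payoff 14.
Among 4, 2, 14, the best is 14 at Deluxe. Subgame-perfect outcome: (Deluxe, Z) with payoffs (14, 11).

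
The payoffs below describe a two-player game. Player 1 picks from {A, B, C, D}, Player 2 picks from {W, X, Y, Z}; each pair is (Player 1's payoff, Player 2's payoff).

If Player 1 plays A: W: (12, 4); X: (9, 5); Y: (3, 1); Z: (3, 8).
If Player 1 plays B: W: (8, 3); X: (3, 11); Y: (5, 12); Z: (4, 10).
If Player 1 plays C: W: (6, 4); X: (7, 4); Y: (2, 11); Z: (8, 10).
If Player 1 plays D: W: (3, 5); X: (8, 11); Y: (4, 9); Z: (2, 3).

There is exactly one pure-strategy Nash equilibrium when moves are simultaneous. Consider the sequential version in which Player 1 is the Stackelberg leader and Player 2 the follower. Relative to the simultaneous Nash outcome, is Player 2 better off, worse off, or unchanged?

worse off

Backward induction with Player 1 moving first.
- A: BR = Z, leader payoff 3.
- B: BR = Y, leader payoff 5.
- C: BR = Y, leader payoff 2.
- D: BR = X, leader payoff 8.
Among 3, 5, 2, 8, the best is 8 at D. Subgame-perfect outcome: (D, X) with payoffs (8, 11).
Under simultaneous play:
Player 1's best replies: W→A; X→A; Y→B; Z→C.
Player 2's best replies: A→Z; B→Y; C→Y; D→X.
Only (B, Y) has each player best-responding; Nash payoffs (5, 12).
Player 2 earns 11 sequentially versus 12 at the Nash outcome: worse off.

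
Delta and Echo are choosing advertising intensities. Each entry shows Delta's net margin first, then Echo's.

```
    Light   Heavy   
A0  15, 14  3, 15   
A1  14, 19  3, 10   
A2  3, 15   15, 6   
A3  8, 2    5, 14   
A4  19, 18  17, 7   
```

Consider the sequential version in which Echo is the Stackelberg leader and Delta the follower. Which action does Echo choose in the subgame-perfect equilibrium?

Light

Backward induction with Echo moving first.
- Light: Delta compares 15, 14, 3, 8, 19 and picks A4; Echo would get 18.
- Heavy: Delta compares 3, 3, 15, 5, 17 and picks A4; Echo would get 7.
Echo's induced payoffs are 18, 7, so Echo commits to Light. Subgame-perfect outcome: (A4, Light) with payoffs (19, 18).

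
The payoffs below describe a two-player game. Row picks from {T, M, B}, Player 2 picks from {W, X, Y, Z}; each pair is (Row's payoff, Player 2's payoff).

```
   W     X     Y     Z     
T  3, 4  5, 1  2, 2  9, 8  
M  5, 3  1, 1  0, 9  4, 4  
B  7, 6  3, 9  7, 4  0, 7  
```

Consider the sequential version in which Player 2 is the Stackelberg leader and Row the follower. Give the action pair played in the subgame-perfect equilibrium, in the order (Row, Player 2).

(T, Z)

Row best-responds to each possible Player 2 move:
- W: BR = B, leader payoff 6.
- X: BR = T, leader payoff 1.
- Y: BR = B, leader payoff 4.
- Z: BR = T, leader payoff 8.
Player 2's induced payoffs are 6, 1, 4, 8, so Player 2 commits to Z. Subgame-perfect outcome: (T, Z) with payoffs (9, 8).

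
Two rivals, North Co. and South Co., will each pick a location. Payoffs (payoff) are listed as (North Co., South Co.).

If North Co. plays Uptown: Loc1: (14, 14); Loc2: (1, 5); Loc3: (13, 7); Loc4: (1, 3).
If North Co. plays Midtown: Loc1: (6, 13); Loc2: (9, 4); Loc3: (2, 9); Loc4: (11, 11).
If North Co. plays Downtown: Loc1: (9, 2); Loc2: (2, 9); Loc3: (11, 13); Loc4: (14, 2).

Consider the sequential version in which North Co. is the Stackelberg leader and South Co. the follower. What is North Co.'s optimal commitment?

Uptown

Backward induction with North Co. moving first.
- Uptown: South Co. compares 14, 5, 7, 3 and picks Loc1; North Co. would get 14.
- Midtown: South Co. compares 13, 4, 9, 11 and picks Loc1; North Co. would get 6.
- Downtown: South Co. compares 2, 9, 13, 2 and picks Loc3; North Co. would get 11.
Maximizing over 14, 6, 11, North Co. chooses Uptown. Subgame-perfect outcome: (Uptown, Loc1) with payoffs (14, 14).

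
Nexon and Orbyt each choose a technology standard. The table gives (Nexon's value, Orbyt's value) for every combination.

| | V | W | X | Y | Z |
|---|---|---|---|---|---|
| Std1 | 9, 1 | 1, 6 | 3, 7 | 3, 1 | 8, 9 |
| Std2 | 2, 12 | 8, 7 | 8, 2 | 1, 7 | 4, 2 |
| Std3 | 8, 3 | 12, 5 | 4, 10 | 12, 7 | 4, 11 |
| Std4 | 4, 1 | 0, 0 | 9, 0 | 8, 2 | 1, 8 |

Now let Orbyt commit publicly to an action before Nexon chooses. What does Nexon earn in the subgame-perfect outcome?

Solve by backward induction (Orbyt leads).
- V: BR = Std1, leader payoff 1.
- W: BR = Std3, leader payoff 5.
- X: BR = Std4, leader payoff 0.
- Y: BR = Std3, leader payoff 7.
- Z: BR = Std1, leader payoff 9.
Orbyt's induced payoffs are 1, 5, 0, 7, 9, so Orbyt commits to Z. Subgame-perfect outcome: (Std1, Z) with payoffs (8, 9).

8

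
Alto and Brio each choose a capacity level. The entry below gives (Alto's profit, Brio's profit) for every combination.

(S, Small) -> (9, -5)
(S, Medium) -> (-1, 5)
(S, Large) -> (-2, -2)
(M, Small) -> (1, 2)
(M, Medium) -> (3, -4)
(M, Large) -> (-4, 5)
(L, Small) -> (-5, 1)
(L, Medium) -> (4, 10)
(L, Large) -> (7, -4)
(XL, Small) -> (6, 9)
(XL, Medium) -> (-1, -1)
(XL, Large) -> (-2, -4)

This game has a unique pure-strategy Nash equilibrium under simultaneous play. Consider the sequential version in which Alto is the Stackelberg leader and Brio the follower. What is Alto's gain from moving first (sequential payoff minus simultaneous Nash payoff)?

Solve by backward induction (Alto leads).
- S → Brio plays Medium (best of -5, 5, -2); Alto gets -1.
- M → Brio plays Large (best of 2, -4, 5); Alto gets -4.
- L → Brio plays Medium (best of 1, 10, -4); Alto gets 4.
- XL → Brio plays Small (best of 9, -1, -4); Alto gets 6.
Maximizing over -1, -4, 4, 6, Alto chooses XL. Subgame-perfect outcome: (XL, Small) with payoffs (6, 9).
For the simultaneous game, intersect best replies.
Alto's best replies: Small→S; Medium→L; Large→L.
Brio's best replies: S→Medium; M→Large; L→Medium; XL→Small.
Only (L, Medium) has each player best-responding; Nash payoffs (4, 10).
Alto's commitment gain: 6 − 4 = 2.

2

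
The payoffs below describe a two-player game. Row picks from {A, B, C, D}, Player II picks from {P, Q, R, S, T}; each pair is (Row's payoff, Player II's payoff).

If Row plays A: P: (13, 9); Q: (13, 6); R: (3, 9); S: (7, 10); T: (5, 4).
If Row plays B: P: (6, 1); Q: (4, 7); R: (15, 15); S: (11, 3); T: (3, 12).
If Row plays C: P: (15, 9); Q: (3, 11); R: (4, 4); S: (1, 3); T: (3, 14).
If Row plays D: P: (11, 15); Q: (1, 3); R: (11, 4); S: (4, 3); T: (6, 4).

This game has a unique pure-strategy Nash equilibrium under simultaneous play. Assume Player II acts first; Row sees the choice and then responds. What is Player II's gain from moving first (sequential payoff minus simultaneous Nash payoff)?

0

Backward induction with Player II moving first.
- P: Row compares 13, 6, 15, 11 and picks C; Player II would get 9.
- Q: Row compares 13, 4, 3, 1 and picks A; Player II would get 6.
- R: Row compares 3, 15, 4, 11 and picks B; Player II would get 15.
- S: Row compares 7, 11, 1, 4 and picks B; Player II would get 3.
- T: Row compares 5, 3, 3, 6 and picks D; Player II would get 4.
Among 9, 6, 15, 3, 4, the best is 15 at R. Subgame-perfect outcome: (B, R) with payoffs (15, 15).
Now find the simultaneous Nash equilibrium.
Row's best replies: P→C; Q→A; R→B; S→B; T→D.
Player II's best replies: A→S; B→R; C→T; D→P.
Only (B, R) has each player best-responding; Nash payoffs (15, 15).
Player II's commitment gain: 15 − 15 = 0.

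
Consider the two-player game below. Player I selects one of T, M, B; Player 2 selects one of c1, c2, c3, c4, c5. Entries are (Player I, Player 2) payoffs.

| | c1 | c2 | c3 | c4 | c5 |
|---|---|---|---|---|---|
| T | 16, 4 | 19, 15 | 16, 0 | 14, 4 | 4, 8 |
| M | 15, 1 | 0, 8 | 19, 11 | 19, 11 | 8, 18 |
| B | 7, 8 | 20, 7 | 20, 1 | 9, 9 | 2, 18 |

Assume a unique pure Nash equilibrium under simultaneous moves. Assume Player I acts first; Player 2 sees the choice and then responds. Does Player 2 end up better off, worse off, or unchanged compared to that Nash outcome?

worse off

Work backward from Player 2's decision.
- T: Player 2 compares 4, 15, 0, 4, 8 and picks c2; Player I would get 19.
- M: Player 2 compares 1, 8, 11, 11, 18 and picks c5; Player I would get 8.
- B: Player 2 compares 8, 7, 1, 9, 18 and picks c5; Player I would get 2.
Maximizing over 19, 8, 2, Player I chooses T. Subgame-perfect outcome: (T, c2) with payoffs (19, 15).
Under simultaneous play:
Player I's best replies: c1→T; c2→B; c3→B; c4→M; c5→M.
Player 2's best replies: T→c2; M→c5; B→c5.
Only (M, c5) has each player best-responding; Nash payoffs (8, 18).
Player 2 earns 15 sequentially versus 18 at the Nash outcome: worse off.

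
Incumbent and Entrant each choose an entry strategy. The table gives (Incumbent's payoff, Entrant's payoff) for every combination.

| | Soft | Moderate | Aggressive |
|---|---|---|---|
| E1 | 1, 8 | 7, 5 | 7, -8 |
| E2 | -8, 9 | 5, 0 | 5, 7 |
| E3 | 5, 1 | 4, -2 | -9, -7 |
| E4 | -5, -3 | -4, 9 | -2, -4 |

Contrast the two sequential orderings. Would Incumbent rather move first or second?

second

If Incumbent leads: Entrant's best replies are E1→Soft, E2→Soft, E3→Soft, E4→Moderate; Incumbent's induced payoffs 1, -8, 5, -4; outcome (E3, Soft), payoffs (5, 1).
If Entrant leads: Incumbent's best replies are Soft→E3, Moderate→E1, Aggressive→E1; Entrant's induced payoffs 1, 5, -8; outcome (E1, Moderate), payoffs (7, 5).
Incumbent gets 5 moving first and 7 moving second, so Incumbent prefers to move second.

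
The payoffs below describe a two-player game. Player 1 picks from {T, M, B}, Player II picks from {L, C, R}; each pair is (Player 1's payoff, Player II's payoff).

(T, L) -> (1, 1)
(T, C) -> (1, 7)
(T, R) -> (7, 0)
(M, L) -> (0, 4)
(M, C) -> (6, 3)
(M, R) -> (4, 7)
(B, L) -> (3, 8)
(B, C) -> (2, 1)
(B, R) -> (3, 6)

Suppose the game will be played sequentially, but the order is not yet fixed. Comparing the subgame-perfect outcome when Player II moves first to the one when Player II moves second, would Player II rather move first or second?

If Player 1 leads: Player II's best replies are T→C, M→R, B→L; Player 1's induced payoffs 1, 4, 3; outcome (M, R), payoffs (4, 7).
If Player II leads: Player 1's best replies are L→B, C→M, R→T; Player II's induced payoffs 8, 3, 0; outcome (B, L), payoffs (3, 8).
Player II gets 8 moving first and 7 moving second, so Player II prefers to move first.

first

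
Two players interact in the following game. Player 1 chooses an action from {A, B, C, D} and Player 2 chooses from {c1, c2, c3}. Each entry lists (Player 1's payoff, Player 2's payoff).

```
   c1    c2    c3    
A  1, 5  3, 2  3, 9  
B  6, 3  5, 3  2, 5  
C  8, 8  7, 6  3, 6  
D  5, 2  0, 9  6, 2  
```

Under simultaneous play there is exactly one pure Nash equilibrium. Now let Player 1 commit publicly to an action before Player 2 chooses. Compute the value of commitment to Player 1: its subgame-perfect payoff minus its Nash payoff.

0

Player 2 best-responds to each possible Player 1 move:
- A: Player 2 compares 5, 2, 9 and picks c3; Player 1 would get 3.
- B: Player 2 compares 3, 3, 5 and picks c3; Player 1 would get 2.
- C: Player 2 compares 8, 6, 6 and picks c1; Player 1 would get 8.
- D: Player 2 compares 2, 9, 2 and picks c2; Player 1 would get 0.
Maximizing over 3, 2, 8, 0, Player 1 chooses C. Subgame-perfect outcome: (C, c1) with payoffs (8, 8).
For the simultaneous game, intersect best replies.
Player 1's best replies: c1→C; c2→C; c3→D.
Player 2's best replies: A→c3; B→c3; C→c1; D→c2.
Only (C, c1) has each player best-responding; Nash payoffs (8, 8).
Player 1's commitment gain: 8 − 8 = 0.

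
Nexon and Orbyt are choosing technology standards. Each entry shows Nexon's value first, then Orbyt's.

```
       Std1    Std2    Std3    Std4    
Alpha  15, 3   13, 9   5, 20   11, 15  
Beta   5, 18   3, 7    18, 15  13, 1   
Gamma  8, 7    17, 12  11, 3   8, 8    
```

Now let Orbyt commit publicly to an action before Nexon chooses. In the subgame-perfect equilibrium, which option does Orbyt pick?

Std3

Backward induction with Orbyt moving first.
- Std1: BR = Alpha, leader payoff 3.
- Std2: BR = Gamma, leader payoff 12.
- Std3: BR = Beta, leader payoff 15.
- Std4: BR = Beta, leader payoff 1.
Among 3, 12, 15, 1, the best is 15 at Std3. Subgame-perfect outcome: (Beta, Std3) with payoffs (18, 15).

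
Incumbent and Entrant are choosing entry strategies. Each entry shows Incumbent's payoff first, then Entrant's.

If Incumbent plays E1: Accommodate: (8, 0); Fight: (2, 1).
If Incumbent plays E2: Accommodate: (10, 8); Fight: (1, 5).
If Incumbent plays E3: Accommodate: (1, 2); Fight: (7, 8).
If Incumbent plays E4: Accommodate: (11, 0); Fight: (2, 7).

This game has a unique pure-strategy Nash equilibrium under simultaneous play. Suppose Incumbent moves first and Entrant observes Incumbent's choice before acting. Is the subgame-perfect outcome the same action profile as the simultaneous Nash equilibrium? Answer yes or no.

no

Entrant best-responds to each possible Incumbent move:
- E1: Entrant compares 0, 1 and picks Fight; Incumbent would get 2.
- E2: Entrant compares 8, 5 and picks Accommodate; Incumbent would get 10.
- E3: Entrant compares 2, 8 and picks Fight; Incumbent would get 7.
- E4: Entrant compares 0, 7 and picks Fight; Incumbent would get 2.
Incumbent's induced payoffs are 2, 10, 7, 2, so Incumbent commits to E2. Subgame-perfect outcome: (E2, Accommodate) with payoffs (10, 8).
Now find the simultaneous Nash equilibrium.
Incumbent's best replies: Accommodate→E4; Fight→E3.
Entrant's best replies: E1→Fight; E2→Accommodate; E3→Fight; E4→Fight.
Only (E3, Fight) has each player best-responding; Nash payoffs (7, 8).
Sequential outcome (E2, Accommodate) differs from the Nash profile (E3, Fight).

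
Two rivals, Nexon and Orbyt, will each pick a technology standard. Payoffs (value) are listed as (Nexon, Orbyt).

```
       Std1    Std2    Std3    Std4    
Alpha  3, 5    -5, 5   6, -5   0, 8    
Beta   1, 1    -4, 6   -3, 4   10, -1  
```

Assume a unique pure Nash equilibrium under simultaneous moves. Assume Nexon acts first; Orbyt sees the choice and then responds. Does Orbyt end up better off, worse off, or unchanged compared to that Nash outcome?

better off

Work backward from Orbyt's decision.
- Alpha: BR = Std4, leader payoff 0.
- Beta: BR = Std2, leader payoff -4.
Among 0, -4, the best is 0 at Alpha. Subgame-perfect outcome: (Alpha, Std4) with payoffs (0, 8).
Now find the simultaneous Nash equilibrium.
Nexon's best replies: Std1→Alpha; Std2→Beta; Std3→Alpha; Std4→Beta.
Orbyt's best replies: Alpha→Std4; Beta→Std2.
The unique mutual best reply is (Beta, Std2), giving (-4, 6).
Orbyt earns 8 sequentially versus 6 at the Nash outcome: better off.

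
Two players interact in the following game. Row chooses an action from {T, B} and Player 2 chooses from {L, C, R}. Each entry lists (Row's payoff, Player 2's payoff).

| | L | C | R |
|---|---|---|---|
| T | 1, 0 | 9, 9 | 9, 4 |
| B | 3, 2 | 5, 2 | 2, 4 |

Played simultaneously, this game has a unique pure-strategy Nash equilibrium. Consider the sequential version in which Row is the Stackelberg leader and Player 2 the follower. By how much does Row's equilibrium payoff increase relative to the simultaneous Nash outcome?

0

Solve by backward induction (Row leads).
- T: Player 2 compares 0, 9, 4 and picks C; Row would get 9.
- B: Player 2 compares 2, 2, 4 and picks R; Row would get 2.
Maximizing over 9, 2, Row chooses T. Subgame-perfect outcome: (T, C) with payoffs (9, 9).
Now find the simultaneous Nash equilibrium.
Row's best replies: L→B; C→T; R→T.
Player 2's best replies: T→C; B→R.
Only (T, C) has each player best-responding; Nash payoffs (9, 9).
Row's commitment gain: 9 − 9 = 0.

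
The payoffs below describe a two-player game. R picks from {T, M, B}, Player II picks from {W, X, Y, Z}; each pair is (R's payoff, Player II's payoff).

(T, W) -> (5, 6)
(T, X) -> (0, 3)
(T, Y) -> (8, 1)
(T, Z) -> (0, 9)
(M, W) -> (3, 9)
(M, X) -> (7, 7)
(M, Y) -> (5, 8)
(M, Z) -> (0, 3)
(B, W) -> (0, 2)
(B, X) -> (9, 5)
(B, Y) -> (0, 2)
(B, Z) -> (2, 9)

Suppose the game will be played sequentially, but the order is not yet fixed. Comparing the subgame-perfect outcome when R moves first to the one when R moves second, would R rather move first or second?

If R leads: Player II's best replies are T→Z, M→W, B→Z; R's induced payoffs 0, 3, 2; outcome (M, W), payoffs (3, 9).
If Player II leads: R's best replies are W→T, X→B, Y→T, Z→B; Player II's induced payoffs 6, 5, 1, 9; outcome (B, Z), payoffs (2, 9).
R gets 3 moving first and 2 moving second, so R prefers to move first.

first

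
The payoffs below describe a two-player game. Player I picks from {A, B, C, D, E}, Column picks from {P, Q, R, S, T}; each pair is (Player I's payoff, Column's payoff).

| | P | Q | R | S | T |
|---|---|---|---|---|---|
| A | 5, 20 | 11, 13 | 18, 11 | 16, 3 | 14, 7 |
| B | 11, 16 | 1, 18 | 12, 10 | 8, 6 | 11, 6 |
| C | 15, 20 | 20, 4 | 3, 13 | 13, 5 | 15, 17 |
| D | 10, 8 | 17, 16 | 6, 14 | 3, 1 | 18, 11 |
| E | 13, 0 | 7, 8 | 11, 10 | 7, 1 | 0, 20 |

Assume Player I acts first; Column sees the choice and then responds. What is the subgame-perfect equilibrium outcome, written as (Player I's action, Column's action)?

(D, Q)

Column best-responds to each possible Player I move:
- A: Column compares 20, 13, 11, 3, 7 and picks P; Player I would get 5.
- B: Column compares 16, 18, 10, 6, 6 and picks Q; Player I would get 1.
- C: Column compares 20, 4, 13, 5, 17 and picks P; Player I would get 15.
- D: Column compares 8, 16, 14, 1, 11 and picks Q; Player I would get 17.
- E: Column compares 0, 8, 10, 1, 20 and picks T; Player I would get 0.
Maximizing over 5, 1, 15, 17, 0, Player I chooses D. Subgame-perfect outcome: (D, Q) with payoffs (17, 16).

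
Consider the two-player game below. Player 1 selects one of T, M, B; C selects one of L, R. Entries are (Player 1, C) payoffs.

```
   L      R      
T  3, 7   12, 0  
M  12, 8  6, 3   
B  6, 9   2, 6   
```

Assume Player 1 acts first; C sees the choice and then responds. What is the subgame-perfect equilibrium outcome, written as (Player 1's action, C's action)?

(M, L)

Work backward from C's decision.
- T: BR = L, leader payoff 3.
- M: BR = L, leader payoff 12.
- B: BR = L, leader payoff 6.
Among 3, 12, 6, the best is 12 at M. Subgame-perfect outcome: (M, L) with payoffs (12, 8).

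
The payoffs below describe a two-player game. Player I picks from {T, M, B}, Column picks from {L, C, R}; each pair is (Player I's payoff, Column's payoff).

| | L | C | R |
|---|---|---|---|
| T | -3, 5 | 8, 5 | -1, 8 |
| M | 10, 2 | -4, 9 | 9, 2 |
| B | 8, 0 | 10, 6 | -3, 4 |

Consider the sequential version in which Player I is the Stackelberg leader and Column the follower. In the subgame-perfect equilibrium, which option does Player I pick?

Backward induction with Player I moving first.
- T: Column compares 5, 5, 8 and picks R; Player I would get -1.
- M: Column compares 2, 9, 2 and picks C; Player I would get -4.
- B: Column compares 0, 6, 4 and picks C; Player I would get 10.
Player I's induced payoffs are -1, -4, 10, so Player I commits to B. Subgame-perfect outcome: (B, C) with payoffs (10, 6).

B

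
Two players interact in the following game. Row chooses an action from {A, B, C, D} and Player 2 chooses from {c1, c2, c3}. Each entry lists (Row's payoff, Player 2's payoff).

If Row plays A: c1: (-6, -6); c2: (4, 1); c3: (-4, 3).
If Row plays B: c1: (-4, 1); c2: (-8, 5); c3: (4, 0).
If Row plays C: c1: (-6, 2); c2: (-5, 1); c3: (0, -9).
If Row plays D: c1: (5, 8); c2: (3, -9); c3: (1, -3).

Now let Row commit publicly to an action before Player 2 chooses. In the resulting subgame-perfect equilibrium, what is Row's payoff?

Work backward from Player 2's decision.
- A: Player 2 compares -6, 1, 3 and picks c3; Row would get -4.
- B: Player 2 compares 1, 5, 0 and picks c2; Row would get -8.
- C: Player 2 compares 2, 1, -9 and picks c1; Row would get -6.
- D: Player 2 compares 8, -9, -3 and picks c1; Row would get 5.
Row's induced payoffs are -4, -8, -6, 5, so Row commits to D. Subgame-perfect outcome: (D, c1) with payoffs (5, 8).

5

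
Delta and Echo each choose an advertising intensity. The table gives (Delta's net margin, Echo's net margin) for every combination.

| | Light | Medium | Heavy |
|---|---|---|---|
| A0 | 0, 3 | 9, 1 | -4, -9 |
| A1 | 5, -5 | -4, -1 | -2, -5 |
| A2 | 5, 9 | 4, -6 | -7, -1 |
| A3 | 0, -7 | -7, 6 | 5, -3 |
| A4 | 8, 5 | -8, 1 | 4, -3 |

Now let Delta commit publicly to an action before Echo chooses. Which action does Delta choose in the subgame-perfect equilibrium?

Echo best-responds to each possible Delta move:
- A0 → Echo plays Light (best of 3, 1, -9); Delta gets 0.
- A1 → Echo plays Medium (best of -5, -1, -5); Delta gets -4.
- A2 → Echo plays Light (best of 9, -6, -1); Delta gets 5.
- A3 → Echo plays Medium (best of -7, 6, -3); Delta gets -7.
- A4 → Echo plays Light (best of 5, 1, -3); Delta gets 8.
Delta's induced payoffs are 0, -4, 5, -7, 8, so Delta commits to A4. Subgame-perfect outcome: (A4, Light) with payoffs (8, 5).

A4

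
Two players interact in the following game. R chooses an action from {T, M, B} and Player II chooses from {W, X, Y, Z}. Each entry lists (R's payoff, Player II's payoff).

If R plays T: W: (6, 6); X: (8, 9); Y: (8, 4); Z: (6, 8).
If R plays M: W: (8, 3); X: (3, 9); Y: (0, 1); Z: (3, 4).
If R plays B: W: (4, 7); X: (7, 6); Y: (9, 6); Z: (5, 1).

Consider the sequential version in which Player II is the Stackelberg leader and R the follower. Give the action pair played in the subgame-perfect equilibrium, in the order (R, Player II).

Backward induction with Player II moving first.
- W: R compares 6, 8, 4 and picks M; Player II would get 3.
- X: R compares 8, 3, 7 and picks T; Player II would get 9.
- Y: R compares 8, 0, 9 and picks B; Player II would get 6.
- Z: R compares 6, 3, 5 and picks T; Player II would get 8.
Maximizing over 3, 9, 6, 8, Player II chooses X. Subgame-perfect outcome: (T, X) with payoffs (8, 9).

(T, X)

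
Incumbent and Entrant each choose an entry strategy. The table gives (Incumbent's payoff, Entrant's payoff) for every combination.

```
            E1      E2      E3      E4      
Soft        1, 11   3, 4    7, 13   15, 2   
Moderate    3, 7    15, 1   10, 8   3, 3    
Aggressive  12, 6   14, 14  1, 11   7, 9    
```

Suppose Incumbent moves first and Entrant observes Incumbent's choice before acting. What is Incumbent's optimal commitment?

Aggressive

Solve by backward induction (Incumbent leads).
- Soft: Entrant compares 11, 4, 13, 2 and picks E3; Incumbent would get 7.
- Moderate: Entrant compares 7, 1, 8, 3 and picks E3; Incumbent would get 10.
- Aggressive: Entrant compares 6, 14, 11, 9 and picks E2; Incumbent would get 14.
Among 7, 10, 14, the best is 14 at Aggressive. Subgame-perfect outcome: (Aggressive, E2) with payoffs (14, 14).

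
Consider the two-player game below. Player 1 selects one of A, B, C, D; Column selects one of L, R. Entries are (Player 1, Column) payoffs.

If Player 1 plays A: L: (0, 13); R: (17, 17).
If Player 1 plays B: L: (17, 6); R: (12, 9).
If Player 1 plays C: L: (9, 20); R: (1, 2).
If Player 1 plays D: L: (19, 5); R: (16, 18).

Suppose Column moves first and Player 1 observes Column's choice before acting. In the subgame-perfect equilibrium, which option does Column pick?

Solve by backward induction (Column leads).
- L → Player 1 plays D (best of 0, 17, 9, 19); Column gets 5.
- R → Player 1 plays A (best of 17, 12, 1, 16); Column gets 17.
Among 5, 17, the best is 17 at R. Subgame-perfect outcome: (A, R) with payoffs (17, 17).

R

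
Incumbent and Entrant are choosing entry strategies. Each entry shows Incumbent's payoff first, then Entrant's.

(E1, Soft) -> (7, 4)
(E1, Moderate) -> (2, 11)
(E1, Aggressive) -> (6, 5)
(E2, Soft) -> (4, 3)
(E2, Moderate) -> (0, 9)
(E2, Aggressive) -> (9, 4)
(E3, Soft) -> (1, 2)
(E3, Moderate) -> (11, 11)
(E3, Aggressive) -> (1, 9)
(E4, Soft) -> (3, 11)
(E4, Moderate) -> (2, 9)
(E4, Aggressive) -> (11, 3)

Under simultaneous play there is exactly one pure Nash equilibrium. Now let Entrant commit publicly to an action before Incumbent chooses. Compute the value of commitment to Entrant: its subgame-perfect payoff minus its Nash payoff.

0

Backward induction with Entrant moving first.
- Soft: BR = E1, leader payoff 4.
- Moderate: BR = E3, leader payoff 11.
- Aggressive: BR = E4, leader payoff 3.
Among 4, 11, 3, the best is 11 at Moderate. Subgame-perfect outcome: (E3, Moderate) with payoffs (11, 11).
For the simultaneous game, intersect best replies.
Incumbent's best replies: Soft→E1; Moderate→E3; Aggressive→E4.
Entrant's best replies: E1→Moderate; E2→Moderate; E3→Moderate; E4→Soft.
Only (E3, Moderate) has each player best-responding; Nash payoffs (11, 11).
Entrant's commitment gain: 11 − 11 = 0.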